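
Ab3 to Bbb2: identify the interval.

Descending from Ab3 to Bbb2 is the same interval as ascending Bbb2 to Ab3.
B to A spans seven letter names (B-C-D-E-F-G-A) — that makes it a seventh of some quality.
The major seventh spans 11 semitones, and Bbb2 to Ab3 is exactly 11 semitones — so this is a major seventh.

M7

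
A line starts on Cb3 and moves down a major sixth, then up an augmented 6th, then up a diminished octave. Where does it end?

Cb4

Cb3 down a major sixth → Ebb2 (9 semitones).
Up an augmented sixth from Ebb2: C3 (10 semitones up).
Up a diminished octave from C3: Cb4 (11 semitones up).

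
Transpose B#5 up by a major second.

C##6

Two letter names up from B: C.
A major second is 2 semitones; 2 semitones up from B#5 gives C##6.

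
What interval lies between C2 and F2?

C to F spans four letter names (C-D-E-F): a fourth.
C2 to F2 is 5 semitones, matching the perfect fourth exactly, so the quality is perfect.

perfect fourth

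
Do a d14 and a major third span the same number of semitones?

21 semitones (diminished fourteenth) vs 4 semitones (major third): not equal.

No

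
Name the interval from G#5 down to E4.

M10

Descending from G#5 to E4 is the same interval as ascending E4 to G#5.
E to G spans three letter names (E-F-G), plus an octave — that makes it a tenth of some quality.
E4 to G#5 is 16 semitones, matching the major tenth exactly, so the quality is major.
(Equivalently, a compound major third: a major third plus an octave.)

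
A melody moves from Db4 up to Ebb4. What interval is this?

minor second

D to E spans two letter names (D-E): a second.
Db4 to Ebb4 is 1 semitone, a half step short of the major second (2), so this is minor.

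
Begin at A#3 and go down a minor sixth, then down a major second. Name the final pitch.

B#2

A#3 down a minor sixth → C##3 (8 semitones).
Down a major second from C##3: B#2 (2 semitones down).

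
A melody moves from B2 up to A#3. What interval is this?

major seventh

B to A spans seven letter names (B-C-D-E-F-G-A): a seventh.
B2 to A#3 is 11 semitones, matching the major seventh exactly, so the quality is major.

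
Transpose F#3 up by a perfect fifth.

C#4

Counting five letter names up from F lands on C.
A perfect fifth is 7 semitones; 7 semitones up from F#3 gives C#4.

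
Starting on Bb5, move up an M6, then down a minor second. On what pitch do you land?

Up a major sixth from Bb5: G6 (9 semitones up).
G6 down a minor second → F#6 (1 semitone).

F#6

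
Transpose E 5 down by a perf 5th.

A 4

Counting five letter names down from E lands on A.
Moving 7 semitones down from E5 (the size of a perfect fifth) reaches A4.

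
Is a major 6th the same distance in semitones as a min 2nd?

A major sixth spans 9 semitones; a minor second spans 1 semitone. They differ by 8.

No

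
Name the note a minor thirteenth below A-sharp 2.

C-double-sharp 1

Six letters down from A (plus an octave) reaches C.
A minor thirteenth is 20 semitones; 20 semitones down from A#2 gives C##1.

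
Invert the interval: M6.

minor third

Interval numbers invert to sum to nine: 6 + 3 = 9, so a sixth inverts to a third.
The quality also flips — major becomes minor — giving a minor third.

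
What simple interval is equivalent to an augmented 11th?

augmented fourth

Take out an octave (7 from the number): 11 − 7 = 4.
That makes an augmented eleventh a compound augmented fourth — an octave plus an augmented fourth.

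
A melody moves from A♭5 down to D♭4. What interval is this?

Descending from Ab5 to Db4 is the same interval as ascending Db4 to Ab5.
D to A spans five letter names (D-E-F-G-A), plus an octave — that makes it a twelfth of some quality.
Counting semitones, Db4→Ab5 is 19, which is the perfect twelfth.
(Equivalently, a compound perfect fifth: a perfect fifth plus an octave.)

perfect 12th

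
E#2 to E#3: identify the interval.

perfect octave

E to E is the same letter name, plus an octave, so the interval is some kind of octave.
E#2 to E#3 is 12 semitones, matching the perfect octave exactly, so the quality is perfect.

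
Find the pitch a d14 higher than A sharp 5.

G 7

Seven letters up from A (plus an octave) reaches G.
A diminished fourteenth spans 21 semitones, so from A#5 the target pitch is G7.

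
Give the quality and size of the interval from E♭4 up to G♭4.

E to G spans three letter names (E-F-G) — that makes it a third of some quality.
At 3 semitones, Eb4→Gb4 falls one short of a major third: minor.

m3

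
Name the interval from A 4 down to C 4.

M6

Descending from A4 to C4 is the same interval as ascending C4 to A4.
C to A spans six letter names (C-D-E-F-G-A), so the interval is some kind of sixth.
The major sixth spans 9 semitones, and C4 to A4 is exactly 9 semitones — so this is a major sixth.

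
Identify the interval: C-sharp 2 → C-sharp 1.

Descending from C#2 to C#1 is the same interval as ascending C#1 to C#2.
C to C is the same letter name, plus an octave — that makes it an octave of some quality.
Counting semitones, C#1→C#2 is 12, which is the perfect octave.

perfect 8th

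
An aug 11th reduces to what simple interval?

A4

Take out an octave (7 from the number): 11 − 7 = 4.
So an augmented eleventh is an octave plus an augmented fourth. The quality is unchanged.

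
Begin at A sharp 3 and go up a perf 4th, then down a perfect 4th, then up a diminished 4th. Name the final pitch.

D 4

A perfect fourth up from A#3 is D#4.
Down a perfect fourth from D#4: A#3 (5 semitones down).
A#3 up a diminished fourth → D4 (4 semitones).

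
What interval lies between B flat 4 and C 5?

major 2nd

B to C spans two letter names (B-C), so the interval is some kind of second.
Bb4 to C5 is 2 semitones, matching the major second exactly, so the quality is major.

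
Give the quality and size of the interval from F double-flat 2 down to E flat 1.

d9

Descending from Fbb2 to Eb1 is the same interval as ascending Eb1 to Fbb2.
E to F spans two letter names (E-F), plus an octave, so the interval is some kind of ninth.
A major ninth would be 14 semitones; Eb1 to Fbb2 is 12, two semitones narrower, so the interval is diminished.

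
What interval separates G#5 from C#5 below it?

Descending from G#5 to C#5 is the same interval as ascending C#5 to G#5.
C to G spans five letter names (C-D-E-F-G), so the interval is some kind of fifth.
Counting semitones, C#5→G#5 is 7, which is the perfect fifth.

perfect 5th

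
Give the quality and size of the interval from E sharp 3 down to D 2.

A9

Descending from E#3 to D2 is the same interval as ascending D2 to E#3.
D to E spans two letter names (D-E), plus an octave: a ninth.
D2 to E#3 spans 15 semitones — one semitone wider than the major ninth (14) — giving an augmented ninth.
(Equivalently, a compound augmented second: an augmented second plus an octave.)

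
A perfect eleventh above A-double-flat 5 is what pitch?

Counting four letter names plus an octave up from A lands on D.
A perfect eleventh is 17 semitones; 17 semitones up from Abb5 gives Dbb7.

D-double-flat 7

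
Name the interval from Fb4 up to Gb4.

F to G spans two letter names (F-G) — that makes it a second of some quality.
Fb4 to Gb4 is 2 semitones, matching the major second exactly, so the quality is major.

M2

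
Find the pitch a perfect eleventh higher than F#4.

B5

Counting four letter names plus an octave up from F lands on B.
A perfect eleventh is 17 semitones; 17 semitones up from F#4 gives B5.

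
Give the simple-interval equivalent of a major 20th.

Each octave removed subtracts seven from the number: 20 − 14 = 6.
So a major twentieth is 2 octaves plus a major sixth. The quality is unchanged.

major sixth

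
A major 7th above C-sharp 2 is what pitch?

B-sharp 2

The seventh takes the letter from C up to B.
A major seventh is 11 semitones; 11 semitones up from C#2 gives B#2.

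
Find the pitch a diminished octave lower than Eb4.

E3

For an octave the letter name doesn't change: still E, an octave down.
A diminished octave is 11 semitones; 11 semitones down from Eb4 gives E3.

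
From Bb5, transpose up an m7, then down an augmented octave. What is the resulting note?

Bb5 up a minor seventh → Ab6 (10 semitones).
An augmented octave down from Ab6 is Abb5.

Abb5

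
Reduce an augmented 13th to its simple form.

Each octave removed subtracts seven from the number: 13 − 7 = 6.
That makes an augmented thirteenth a compound augmented sixth — an octave plus an augmented sixth.

A6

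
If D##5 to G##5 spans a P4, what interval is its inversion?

Interval numbers invert to sum to nine: 4 + 5 = 9, so a fourth inverts to a fifth.
And perfect stays perfect under inversion, so we get a perfect fifth.

perfect 5th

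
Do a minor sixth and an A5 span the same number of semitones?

Yes

A minor sixth = 8 semitones = an augmented fifth; enharmonically equal.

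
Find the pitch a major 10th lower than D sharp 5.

B 3

The tenth's letter: D down three letter names plus an octave → B.
Moving 16 semitones down from D#5 (the size of a major tenth) reaches B3.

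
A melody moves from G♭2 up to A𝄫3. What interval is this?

G to A spans two letter names (G-A), plus an octave: a ninth.
A major ninth would be 14 semitones, but Gb2 to Abb3 is 13 — one semitone narrower, making it a minor ninth.
(Equivalently, a compound minor second: a minor second plus an octave.)

minor ninth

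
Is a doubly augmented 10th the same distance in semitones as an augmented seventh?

No

A doubly augmented tenth spans 18 semitones; an augmented seventh spans 12 semitones. They differ by 6.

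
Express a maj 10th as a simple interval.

Subtracting seven from the interval number removes an octave: 10 − 7 = 3.
Quality carries through unchanged, so the simple form is a major third.

major third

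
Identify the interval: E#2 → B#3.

E to B spans five letter names (E-F-G-A-B), plus an octave, so the interval is some kind of twelfth.
The perfect twelfth spans 19 semitones, and E#2 to B#3 is exactly 19 semitones — so this is a perfect twelfth.
(Equivalently, a compound perfect fifth: a perfect fifth plus an octave.)

perfect twelfth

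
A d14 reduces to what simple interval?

Take out an octave (7 from the number): 14 − 7 = 7.
Quality carries through unchanged, so the simple form is a diminished seventh.

diminished seventh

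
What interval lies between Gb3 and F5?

M14

G to F spans seven letter names (G-A-B-C-D-E-F), plus an octave — that makes it a fourteenth of some quality.
Gb3 to F5 is 23 semitones, matching the major fourteenth exactly, so the quality is major.
(Equivalently, a compound major seventh: a major seventh plus an octave.)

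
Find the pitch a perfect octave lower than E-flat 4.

E-flat 3

The letter stays E (same as the start), shifted an octave down.
A perfect octave spans 12 semitones, so from Eb4 the target pitch is Eb3.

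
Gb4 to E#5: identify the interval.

doubly augmented sixth

G to E spans six letter names (G-A-B-C-D-E): a sixth.
Gb4 to E#5 spans 11 semitones — two semitones wider than the major sixth (9) — giving a doubly augmented sixth.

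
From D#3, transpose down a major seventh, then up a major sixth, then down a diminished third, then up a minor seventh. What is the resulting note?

A major seventh down from D#3 is E2.
A major sixth up from E2 is C#3.
Down a diminished third from C#3: A##2 (2 semitones down).
A##2 up a minor seventh → G##3 (10 semitones).

G##3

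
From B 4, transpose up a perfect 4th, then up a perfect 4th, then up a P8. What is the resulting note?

A perfect fourth up from B4 is E5.
Up a perfect fourth from E5: A5 (5 semitones up).
A perfect octave up from A5 is A6.

A 6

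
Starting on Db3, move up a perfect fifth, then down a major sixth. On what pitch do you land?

Cb3

A perfect fifth up from Db3 is Ab3.
Down a major sixth from Ab3: Cb3 (9 semitones down).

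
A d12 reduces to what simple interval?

d5

Take out an octave (7 from the number): 12 − 7 = 5.
Quality carries through unchanged, so the simple form is a diminished fifth.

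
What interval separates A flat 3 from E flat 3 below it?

Descending from Ab3 to Eb3 is the same interval as ascending Eb3 to Ab3.
E to A spans four letter names (E-F-G-A), so the interval is some kind of fourth.
Eb3 to Ab3 is 5 semitones, matching the perfect fourth exactly, so the quality is perfect.

perfect fourth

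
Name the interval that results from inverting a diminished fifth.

A4

Interval numbers invert to sum to nine: 5 + 4 = 9, so a fifth inverts to a fourth.
Quality inverts too: diminished becomes augmented. That makes the inversion an augmented fourth.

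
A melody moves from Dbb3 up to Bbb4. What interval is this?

D to B spans six letter names (D-E-F-G-A-B), plus an octave — that makes it a thirteenth of some quality.
Counting semitones, Dbb3→Bbb4 is 21, which is the major thirteenth.
(Equivalently, a compound major sixth: a major sixth plus an octave.)

major thirteenth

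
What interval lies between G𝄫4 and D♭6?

G to D spans five letter names (G-A-B-C-D), plus an octave: a twelfth.
The perfect twelfth is 19 semitones; here we have 20, one semitone wider: augmented.
(Equivalently, a compound augmented fifth: an augmented fifth plus an octave.)

A12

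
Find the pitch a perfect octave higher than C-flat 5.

For an octave the letter name doesn't change: still C, an octave up.
Moving 12 semitones up from Cb5 (the size of a perfect octave) reaches Cb6.

C-flat 6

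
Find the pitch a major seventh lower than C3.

Db2

Counting seven letter names down from C lands on D.
Moving 11 semitones down from C3 (the size of a major seventh) reaches Db2.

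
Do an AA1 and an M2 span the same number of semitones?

Yes

A doubly augmented unison = 2 semitones = a major second; enharmonically equal.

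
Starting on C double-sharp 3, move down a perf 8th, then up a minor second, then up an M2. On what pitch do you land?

A perfect octave down from C##3 is C##2.
Up a minor second from C##2: D#2 (1 semitone up).
D#2 up a major second → E#2 (2 semitones).

E sharp 2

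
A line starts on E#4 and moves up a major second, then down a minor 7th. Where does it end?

E#4 up a major second → F##4 (2 semitones).
F##4 down a minor seventh → G##3 (10 semitones).

G##3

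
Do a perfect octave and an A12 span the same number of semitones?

No

12 semitones (perfect octave) vs 20 semitones (augmented twelfth): not equal.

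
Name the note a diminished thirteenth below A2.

C##1

The thirteenth's letter: A down six letter names plus an octave → C.
Moving 19 semitones down from A2 (the size of a diminished thirteenth) reaches C##1.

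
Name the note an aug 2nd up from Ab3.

Counting two letter names up from A lands on B.
An augmented second is 3 semitones; 3 semitones up from Ab3 gives B3.

B3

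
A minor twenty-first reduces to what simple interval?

minor 7th

Each octave removed subtracts seven from the number: 21 − 14 = 7.
Quality carries through unchanged, so the simple form is a minor seventh.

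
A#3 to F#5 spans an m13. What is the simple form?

minor sixth

Subtracting seven from the interval number removes an octave: 13 − 7 = 6.
So a minor thirteenth is an octave plus a minor sixth. The quality is unchanged.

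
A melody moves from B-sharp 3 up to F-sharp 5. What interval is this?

diminished 12th

B to F spans five letter names (B-C-D-E-F), plus an octave: a twelfth.
The perfect twelfth is 19 semitones; here we have 18, one semitone narrower: diminished.
(Equivalently, a compound diminished fifth: a diminished fifth plus an octave.)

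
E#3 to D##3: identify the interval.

Descending from E#3 to D##3 is the same interval as ascending D##3 to E#3.
D to E spans two letter names (D-E): a second.
D##3 to E#3 is 1 semitone, a half step short of the major second (2), so this is minor.

minor second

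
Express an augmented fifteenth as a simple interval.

Each octave removed subtracts seven from the number: 15 − 7 = 8.
So an augmented fifteenth is an octave plus an augmented octave. The quality is unchanged.

A8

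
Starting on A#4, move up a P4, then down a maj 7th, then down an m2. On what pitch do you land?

D#4

A perfect fourth up from A#4 is D#5.
D#5 down a major seventh → E4 (11 semitones).
A minor second down from E4 is D#4.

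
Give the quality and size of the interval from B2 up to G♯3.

B to G spans six letter names (B-C-D-E-F-G) — that makes it a sixth of some quality.
Counting semitones, B2→G#3 is 9, which is the major sixth.

major sixth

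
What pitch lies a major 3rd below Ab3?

Fb3

Three letter names down from A: F.
A major third is 4 semitones; 4 semitones down from Ab3 gives Fb3.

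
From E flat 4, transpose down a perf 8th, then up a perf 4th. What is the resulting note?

A flat 3

Down a perfect octave from Eb4: Eb3 (12 semitones down).
Eb3 up a perfect fourth → Ab3 (5 semitones).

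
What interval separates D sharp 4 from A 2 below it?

augmented eleventh

Descending from D#4 to A2 is the same interval as ascending A2 to D#4.
A to D spans four letter names (A-B-C-D), plus an octave: an eleventh.
A perfect eleventh would be 17 semitones; A2 to D#4 is 18, one semitone wider, so the interval is augmented.
(Equivalently, a compound augmented fourth: an augmented fourth plus an octave.)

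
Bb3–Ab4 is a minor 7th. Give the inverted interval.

The rule of nine gives the new number: 9 − 7 = 2, so a seventh becomes a second.
And minor becomes major under inversion, so we get a major second.

major second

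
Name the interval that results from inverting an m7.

major second

Interval numbers invert to sum to nine: 7 + 2 = 9, so a seventh inverts to a second.
The quality also flips — minor becomes major — giving a major second.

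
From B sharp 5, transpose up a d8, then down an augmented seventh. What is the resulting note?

C flat 6

A diminished octave up from B#5 is B6.
B6 down an augmented seventh → Cb6 (12 semitones).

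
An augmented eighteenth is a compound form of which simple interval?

augmented fourth

Each octave removed subtracts seven from the number: 18 − 14 = 4.
That makes an augmented eighteenth a compound augmented fourth — 2 octaves plus an augmented fourth.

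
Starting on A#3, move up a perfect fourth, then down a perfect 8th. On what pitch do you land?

A perfect fourth up from A#3 is D#4.
Down a perfect octave from D#4: D#3 (12 semitones down).

D#3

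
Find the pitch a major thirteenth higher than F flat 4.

Six letters up from F (plus an octave) reaches D.
Moving 21 semitones up from Fb4 (the size of a major thirteenth) reaches Db6.

D flat 6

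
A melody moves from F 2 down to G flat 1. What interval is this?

Descending from F2 to Gb1 is the same interval as ascending Gb1 to F2.
G to F spans seven letter names (G-A-B-C-D-E-F): a seventh.
Counting semitones, Gb1→F2 is 11, which is the major seventh.

M7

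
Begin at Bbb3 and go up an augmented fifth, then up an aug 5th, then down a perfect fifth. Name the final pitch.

F#4

An augmented fifth up from Bbb3 is F4.
Up an augmented fifth from F4: C#5 (8 semitones up).
Down a perfect fifth from C#5: F#4 (7 semitones down).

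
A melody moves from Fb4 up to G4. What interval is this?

F to G spans two letter names (F-G), so the interval is some kind of second.
Fb4 to G4 spans 3 semitones — one semitone wider than the major second (2) — giving an augmented second.

A2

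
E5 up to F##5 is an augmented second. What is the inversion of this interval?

The rule of nine gives the new number: 9 − 2 = 7, so a second becomes a seventh.
And augmented becomes diminished under inversion, so we get a diminished seventh.

d7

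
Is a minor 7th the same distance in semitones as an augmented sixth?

Both span 10 semitones: a minor seventh and an augmented sixth are the same chromatic distance.

Yes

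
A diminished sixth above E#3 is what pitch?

C4

Counting six letter names up from E lands on C.
Moving 7 semitones up from E#3 (the size of a diminished sixth) reaches C4.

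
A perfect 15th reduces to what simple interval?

Each octave removed subtracts seven from the number: 15 − 7 = 8.
That makes a perfect fifteenth a compound perfect octave — an octave plus a perfect octave.

P8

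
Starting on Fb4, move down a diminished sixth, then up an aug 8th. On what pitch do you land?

A#4

A diminished sixth down from Fb4 is A3.
A3 up an augmented octave → A#4 (13 semitones).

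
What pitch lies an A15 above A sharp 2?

For a fifteenth the letter name doesn't change: still A, two octaves up.
An augmented fifteenth is 25 semitones; 25 semitones up from A#2 gives A##4.

A double-sharp 4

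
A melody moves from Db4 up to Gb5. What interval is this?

D to G spans four letter names (D-E-F-G), plus an octave — that makes it an eleventh of some quality.
Db4 to Gb5 is 17 semitones, matching the perfect eleventh exactly, so the quality is perfect.
(Equivalently, a compound perfect fourth: a perfect fourth plus an octave.)

P11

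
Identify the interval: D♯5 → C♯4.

M9

Descending from D#5 to C#4 is the same interval as ascending C#4 to D#5.
C to D spans two letter names (C-D), plus an octave — that makes it a ninth of some quality.
C#4 to D#5 is 14 semitones, matching the major ninth exactly, so the quality is major.
(Equivalently, a compound major second: a major second plus an octave.)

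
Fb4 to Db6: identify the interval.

M13

F to D spans six letter names (F-G-A-B-C-D), plus an octave — that makes it a thirteenth of some quality.
Counting semitones, Fb4→Db6 is 21, which is the major thirteenth.
(Equivalently, a compound major sixth: a major sixth plus an octave.)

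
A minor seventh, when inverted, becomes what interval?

The rule of nine gives the new number: 9 − 7 = 2, so a seventh becomes a second.
The quality also flips — minor becomes major — giving a major second.

major 2nd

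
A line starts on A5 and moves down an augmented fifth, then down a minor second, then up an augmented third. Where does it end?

Down an augmented fifth from A5: Db5 (8 semitones down).
Db5 down a minor second → C5 (1 semitone).
C5 up an augmented third → E#5 (5 semitones).

E#5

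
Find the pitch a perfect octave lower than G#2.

G#1

For an octave the letter name doesn't change: still G, an octave down.
A perfect octave spans 12 semitones, so from G#2 the target pitch is G#1.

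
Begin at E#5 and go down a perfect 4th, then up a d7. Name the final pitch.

A5

A perfect fourth down from E#5 is B#4.
B#4 up a diminished seventh → A5 (9 semitones).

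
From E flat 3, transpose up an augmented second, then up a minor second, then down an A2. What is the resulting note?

F flat 3

An augmented second up from Eb3 is F#3.
Up a minor second from F#3: G3 (1 semitone up).
G3 down an augmented second → Fb3 (3 semitones).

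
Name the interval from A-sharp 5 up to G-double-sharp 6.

major seventh

A to G spans seven letter names (A-B-C-D-E-F-G), so the interval is some kind of seventh.
The major seventh spans 11 semitones, and A#5 to G##6 is exactly 11 semitones — so this is a major seventh.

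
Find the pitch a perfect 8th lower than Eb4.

Eb3

The letter stays E (same as the start), shifted an octave down.
A perfect octave spans 12 semitones, so from Eb4 the target pitch is Eb3.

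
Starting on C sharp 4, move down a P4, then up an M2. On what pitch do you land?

A perfect fourth down from C#4 is G#3.
G#3 up a major second → A#3 (2 semitones).

A sharp 3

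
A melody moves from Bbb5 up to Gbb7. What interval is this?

minor thirteenth

B to G spans six letter names (B-C-D-E-F-G), plus an octave, so the interval is some kind of thirteenth.
A major thirteenth would be 21 semitones, but Bbb5 to Gbb7 is 20 — one semitone narrower, making it a minor thirteenth.
(Equivalently, a compound minor sixth: a minor sixth plus an octave.)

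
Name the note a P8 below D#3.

D#2

For an octave the letter name doesn't change: still D, an octave down.
Moving 12 semitones down from D#3 (the size of a perfect octave) reaches D#2.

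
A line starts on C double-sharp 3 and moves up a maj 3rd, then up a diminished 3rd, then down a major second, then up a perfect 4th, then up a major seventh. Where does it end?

A sharp 4

C##3 up a major third → E##3 (4 semitones).
E##3 up a diminished third → G#3 (2 semitones).
A major second down from G#3 is F#3.
Up a perfect fourth from F#3: B3 (5 semitones up).
B3 up a major seventh → A#4 (11 semitones).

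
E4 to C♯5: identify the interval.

major 6th

E to C spans six letter names (E-F-G-A-B-C) — that makes it a sixth of some quality.
E4 to C#5 is 9 semitones, matching the major sixth exactly, so the quality is major.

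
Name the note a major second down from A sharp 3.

Two letter names down from A: G.
A major second is 2 semitones; 2 semitones down from A#3 gives G#3.

G sharp 3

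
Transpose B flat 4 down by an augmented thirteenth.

Counting six letter names plus an octave down from B lands on D.
Moving 22 semitones down from Bb4 (the size of an augmented thirteenth) reaches Dbb3.

D double-flat 3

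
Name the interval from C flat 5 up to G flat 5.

perfect 5th

C to G spans five letter names (C-D-E-F-G): a fifth.
The perfect fifth spans 7 semitones, and Cb5 to Gb5 is exactly 7 semitones — so this is a perfect fifth.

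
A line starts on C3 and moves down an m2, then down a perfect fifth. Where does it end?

E2

Down a minor second from C3: B2 (1 semitone down).
Down a perfect fifth from B2: E2 (7 semitones down).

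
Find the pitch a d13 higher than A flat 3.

F double-flat 5

Six letters up from A (plus an octave) reaches F.
A diminished thirteenth spans 19 semitones, so from Ab3 the target pitch is Fbb5.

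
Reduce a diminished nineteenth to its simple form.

d5

Each octave removed subtracts seven from the number: 19 − 14 = 5.
That makes a diminished nineteenth a compound diminished fifth — 2 octaves plus a diminished fifth.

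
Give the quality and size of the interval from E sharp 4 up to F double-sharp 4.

E to F spans two letter names (E-F) — that makes it a second of some quality.
Counting semitones, E#4→F##4 is 2, which is the major second.

major second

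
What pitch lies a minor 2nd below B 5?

A-sharp 5

Counting two letter names down from B lands on A.
Moving 1 semitone down from B5 (the size of a minor second) reaches A#5.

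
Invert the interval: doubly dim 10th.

First reduce the compound doubly diminished tenth to its simple form, a doubly diminished third.
The rule of nine gives the new number: 9 − 3 = 6, so a third becomes a sixth.
Quality inverts too: doubly diminished becomes doubly augmented. That makes the inversion a doubly augmented sixth.

AA6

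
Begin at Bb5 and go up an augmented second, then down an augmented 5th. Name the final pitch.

F5

An augmented second up from Bb5 is C#6.
An augmented fifth down from C#6 is F5.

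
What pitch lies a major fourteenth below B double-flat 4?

The fourteenth's letter: B down seven letter names plus an octave → C.
Moving 23 semitones down from Bbb4 (the size of a major fourteenth) reaches Cbb3.

C double-flat 3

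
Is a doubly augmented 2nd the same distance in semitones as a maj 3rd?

Yes

A doubly augmented second spans 4 semitones, and a major third also spans 4 semitones — they're enharmonic.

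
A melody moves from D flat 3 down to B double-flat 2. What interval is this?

major 3rd

Descending from Db3 to Bbb2 is the same interval as ascending Bbb2 to Db3.
B to D spans three letter names (B-C-D): a third.
The major third spans 4 semitones, and Bbb2 to Db3 is exactly 4 semitones — so this is a major third.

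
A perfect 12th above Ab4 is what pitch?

Counting five letter names plus an octave up from A lands on E.
Moving 19 semitones up from Ab4 (the size of a perfect twelfth) reaches Eb6.

Eb6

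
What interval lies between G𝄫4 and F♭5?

major seventh

G to F spans seven letter names (G-A-B-C-D-E-F) — that makes it a seventh of some quality.
The major seventh spans 11 semitones, and Gbb4 to Fb5 is exactly 11 semitones — so this is a major seventh.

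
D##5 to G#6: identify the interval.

D to G spans four letter names (D-E-F-G), plus an octave, so the interval is some kind of eleventh.
The perfect eleventh is 17 semitones; here we have 16, one semitone narrower: diminished.
(Equivalently, a compound diminished fourth: a diminished fourth plus an octave.)

diminished eleventh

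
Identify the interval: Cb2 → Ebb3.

minor 10th

C to E spans three letter names (C-D-E), plus an octave — that makes it a tenth of some quality.
Cb2 to Ebb3 is 15 semitones, a half step short of the major tenth (16), so this is minor.
(Equivalently, a compound minor third: a minor third plus an octave.)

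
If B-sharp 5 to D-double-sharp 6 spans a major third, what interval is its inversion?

m6

The rule of nine gives the new number: 9 − 3 = 6, so a third becomes a sixth.
Quality inverts too: major becomes minor. That makes the inversion a minor sixth.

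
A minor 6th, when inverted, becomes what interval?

M3

Interval numbers invert to sum to nine: 6 + 3 = 9, so a sixth inverts to a third.
And minor becomes major under inversion, so we get a major third.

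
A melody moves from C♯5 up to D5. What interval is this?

C to D spans two letter names (C-D) — that makes it a second of some quality.
At 1 semitone, C#5→D5 falls one short of a major second: minor.

m2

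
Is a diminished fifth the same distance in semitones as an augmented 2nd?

6 semitones (diminished fifth) vs 3 semitones (augmented second): not equal.

No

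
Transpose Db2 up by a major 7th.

C3

Seven letter names up from D: C.
A major seventh spans 11 semitones, so from Db2 the target pitch is C3.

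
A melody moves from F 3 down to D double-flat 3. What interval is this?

Descending from F3 to Dbb3 is the same interval as ascending Dbb3 to F3.
D to F spans three letter names (D-E-F), so the interval is some kind of third.
The major third is 4 semitones; here we have 5, one semitone wider: augmented.

augmented third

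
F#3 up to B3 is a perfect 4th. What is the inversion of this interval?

Interval numbers invert to sum to nine: 4 + 5 = 9, so a fourth inverts to a fifth.
The quality also flips — perfect stays perfect — giving a perfect fifth.

perfect fifth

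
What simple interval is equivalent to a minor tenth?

Each octave removed subtracts seven from the number: 10 − 7 = 3.
Quality carries through unchanged, so the simple form is a minor third.

minor third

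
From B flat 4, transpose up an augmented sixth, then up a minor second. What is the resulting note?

A 5

Bb4 up an augmented sixth → G#5 (10 semitones).
G#5 up a minor second → A5 (1 semitone).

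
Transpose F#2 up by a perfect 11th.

Counting four letter names plus an octave up from F lands on B.
A perfect eleventh spans 17 semitones, so from F#2 the target pitch is B3.

B3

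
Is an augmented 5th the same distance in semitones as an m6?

Yes

An augmented fifth = 8 semitones = a minor sixth; enharmonically equal.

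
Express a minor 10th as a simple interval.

minor 3rd

Take out an octave (7 from the number): 10 − 7 = 3.
That makes a minor tenth a compound minor third — an octave plus a minor third.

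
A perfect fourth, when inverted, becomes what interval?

perfect fifth

Interval numbers invert to sum to nine: 4 + 5 = 9, so a fourth inverts to a fifth.
Quality inverts too: perfect stays perfect. That makes the inversion a perfect fifth.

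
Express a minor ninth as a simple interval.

Subtracting seven from the interval number removes an octave: 9 − 7 = 2.
So a minor ninth is an octave plus a minor second. The quality is unchanged.

m2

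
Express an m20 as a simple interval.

minor 6th

Subtracting seven from the interval number removes an octave: 20 − 14 = 6.
That makes a minor twentieth a compound minor sixth — 2 octaves plus a minor sixth.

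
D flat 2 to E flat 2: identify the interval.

major second

D to E spans two letter names (D-E): a second.
Db2 to Eb2 is 2 semitones, matching the major second exactly, so the quality is major.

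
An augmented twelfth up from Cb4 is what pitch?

G5

Five letters up from C (plus an octave) reaches G.
Moving 20 semitones up from Cb4 (the size of an augmented twelfth) reaches G5.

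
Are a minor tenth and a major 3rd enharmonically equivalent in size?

No

15 semitones (minor tenth) vs 4 semitones (major third): not equal.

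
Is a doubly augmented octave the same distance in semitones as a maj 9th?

Both span 14 semitones: a doubly augmented octave and a major ninth are the same chromatic distance.

Yes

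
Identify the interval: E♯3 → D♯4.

E to D spans seven letter names (E-F-G-A-B-C-D), so the interval is some kind of seventh.
E#3 to D#4 is 10 semitones, a half step short of the major seventh (11), so this is minor.

minor seventh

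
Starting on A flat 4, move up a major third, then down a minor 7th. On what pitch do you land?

D 4

Ab4 up a major third → C5 (4 semitones).
A minor seventh down from C5 is D4.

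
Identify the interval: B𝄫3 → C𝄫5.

minor 9th

B to C spans two letter names (B-C), plus an octave — that makes it a ninth of some quality.
A major ninth would be 14 semitones, but Bbb3 to Cbb5 is 13 — one semitone narrower, making it a minor ninth.
(Equivalently, a compound minor second: a minor second plus an octave.)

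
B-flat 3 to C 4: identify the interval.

B to C spans two letter names (B-C): a second.
Bb3 to C4 is 2 semitones, matching the major second exactly, so the quality is major.

M2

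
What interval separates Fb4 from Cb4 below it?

Descending from Fb4 to Cb4 is the same interval as ascending Cb4 to Fb4.
C to F spans four letter names (C-D-E-F) — that makes it a fourth of some quality.
Cb4 to Fb4 is 5 semitones, matching the perfect fourth exactly, so the quality is perfect.

perfect fourth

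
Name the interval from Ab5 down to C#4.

diminished thirteenth

Descending from Ab5 to C#4 is the same interval as ascending C#4 to Ab5.
C to A spans six letter names (C-D-E-F-G-A), plus an octave: a thirteenth.
A major thirteenth would be 21 semitones; C#4 to Ab5 is 19, two semitones narrower, so the interval is diminished.
(Equivalently, a compound diminished sixth: a diminished sixth plus an octave.)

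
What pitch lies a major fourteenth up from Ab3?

G5

The fourteenth's letter: A up seven letter names plus an octave → G.
Moving 23 semitones up from Ab3 (the size of a major fourteenth) reaches G5.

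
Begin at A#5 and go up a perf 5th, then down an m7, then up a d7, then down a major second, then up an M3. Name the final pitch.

F#6

A#5 up a perfect fifth → E#6 (7 semitones).
E#6 down a minor seventh → F##5 (10 semitones).
A diminished seventh up from F##5 is E6.
E6 down a major second → D6 (2 semitones).
Up a major third from D6: F#6 (4 semitones up).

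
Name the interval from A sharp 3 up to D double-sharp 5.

A to D spans four letter names (A-B-C-D), plus an octave, so the interval is some kind of eleventh.
The perfect eleventh is 17 semitones; here we have 18, one semitone wider: augmented.
(Equivalently, a compound augmented fourth: an augmented fourth plus an octave.)

augmented eleventh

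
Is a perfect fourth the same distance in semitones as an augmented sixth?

No

A perfect fourth spans 5 semitones; an augmented sixth spans 10 semitones. They differ by 5.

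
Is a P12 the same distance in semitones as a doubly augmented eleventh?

Both span 19 semitones: a perfect twelfth and a doubly augmented eleventh are the same chromatic distance.

Yes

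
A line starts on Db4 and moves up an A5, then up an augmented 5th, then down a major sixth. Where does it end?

Db4 up an augmented fifth → A4 (8 semitones).
An augmented fifth up from A4 is E#5.
Down a major sixth from E#5: G#4 (9 semitones down).

G#4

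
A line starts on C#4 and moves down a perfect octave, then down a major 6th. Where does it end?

A perfect octave down from C#4 is C#3.
A major sixth down from C#3 is E2.

E2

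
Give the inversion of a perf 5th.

perfect 4th

Inverted interval numbers add to nine, so a fifth pairs with a fourth (5 + 4 = 9).
And perfect stays perfect under inversion, so we get a perfect fourth.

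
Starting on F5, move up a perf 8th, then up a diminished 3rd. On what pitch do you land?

A perfect octave up from F5 is F6.
A diminished third up from F6 is Abb6.

Abb6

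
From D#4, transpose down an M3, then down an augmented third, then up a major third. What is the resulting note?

D#4 down a major third → B3 (4 semitones).
Down an augmented third from B3: Gb3 (5 semitones down).
Gb3 up a major third → Bb3 (4 semitones).

Bb3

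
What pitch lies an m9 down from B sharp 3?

A double-sharp 2

Counting two letter names plus an octave down from B lands on A.
A minor ninth is 13 semitones; 13 semitones down from B#3 gives A##2.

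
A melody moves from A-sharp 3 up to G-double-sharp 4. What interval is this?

A to G spans seven letter names (A-B-C-D-E-F-G) — that makes it a seventh of some quality.
A#3 to G##4 is 11 semitones, matching the major seventh exactly, so the quality is major.

M7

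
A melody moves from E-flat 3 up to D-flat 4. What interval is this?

minor 7th

E to D spans seven letter names (E-F-G-A-B-C-D): a seventh.
A major seventh would be 11 semitones, but Eb3 to Db4 is 10 — one semitone narrower, making it a minor seventh.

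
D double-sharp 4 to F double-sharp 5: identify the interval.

D to F spans three letter names (D-E-F), plus an octave, so the interval is some kind of tenth.
D##4 to F##5 is 15 semitones, a half step short of the major tenth (16), so this is minor.
(Equivalently, a compound minor third: a minor third plus an octave.)

m10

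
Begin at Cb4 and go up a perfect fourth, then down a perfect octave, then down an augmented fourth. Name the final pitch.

Cbb3

A perfect fourth up from Cb4 is Fb4.
A perfect octave down from Fb4 is Fb3.
An augmented fourth down from Fb3 is Cbb3.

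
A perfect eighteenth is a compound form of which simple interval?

Take out 2 octaves (14 from the number): 18 − 14 = 4.
That makes a perfect eighteenth a compound perfect fourth — 2 octaves plus a perfect fourth.

perfect 4th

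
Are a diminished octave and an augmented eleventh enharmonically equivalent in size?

No

11 semitones (diminished octave) vs 18 semitones (augmented eleventh): not equal.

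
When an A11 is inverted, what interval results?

diminished 5th

First reduce the compound augmented eleventh to its simple form, an augmented fourth.
Interval numbers invert to sum to nine: 4 + 5 = 9, so a fourth inverts to a fifth.
Quality inverts too: augmented becomes diminished. That makes the inversion a diminished fifth.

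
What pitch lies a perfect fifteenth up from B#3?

B#5

For a fifteenth the letter name doesn't change: still B, two octaves up.
A perfect fifteenth spans 24 semitones, so from B#3 the target pitch is B#5.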